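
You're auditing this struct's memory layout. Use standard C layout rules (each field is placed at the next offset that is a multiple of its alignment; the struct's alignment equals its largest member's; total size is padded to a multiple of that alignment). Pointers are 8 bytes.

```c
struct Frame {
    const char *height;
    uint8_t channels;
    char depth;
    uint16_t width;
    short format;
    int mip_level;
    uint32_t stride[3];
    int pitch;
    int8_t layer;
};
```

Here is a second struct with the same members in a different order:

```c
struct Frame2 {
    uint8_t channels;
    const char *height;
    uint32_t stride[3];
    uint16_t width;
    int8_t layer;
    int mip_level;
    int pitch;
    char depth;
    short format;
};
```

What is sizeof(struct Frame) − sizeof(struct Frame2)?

-8

0..8  height  (8B, 8-aligned)
8..9  channels  (1B, 1-aligned)
9..10  depth  (1B, 1-aligned)
10..12  width  (2B, 2-aligned)
12..14  format  (2B, 2-aligned)
14..16  -- padding (2B)
16..20  mip_level  (4B, 4-aligned)
20..32  stride  (12B, 4-aligned)
32..36  pitch  (4B, 4-aligned)
36..37  layer  (1B, 1-aligned)
37..40  -- tail padding (3B)
sizeof = 40, alignof = 8
— Frame2 —
0..1  channels  (1B, 1-aligned)
1..8  -- padding (7B)
8..16  height  (8B, 8-aligned)
16..28  stride  (12B, 4-aligned)
28..30  width  (2B, 2-aligned)
30..31  layer  (1B, 1-aligned)
31..32  -- padding (1B)
32..36  mip_level  (4B, 4-aligned)
36..40  pitch  (4B, 4-aligned)
40..41  depth  (1B, 1-aligned)
41..42  -- padding (1B)
42..44  format  (2B, 2-aligned)
44..48  -- tail padding (4B)
sizeof = 48, alignof = 8
40 − 48 = -8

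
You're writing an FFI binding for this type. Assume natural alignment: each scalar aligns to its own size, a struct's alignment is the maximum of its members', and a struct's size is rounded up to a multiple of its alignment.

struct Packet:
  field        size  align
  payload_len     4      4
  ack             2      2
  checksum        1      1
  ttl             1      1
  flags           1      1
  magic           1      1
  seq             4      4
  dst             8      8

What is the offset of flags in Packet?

payload_len at 0 (size 4, align 4) → ends 4
ack at 4 (size 2, align 2) → ends 6
checksum at 6 (size 1, align 1) → ends 7
ttl at 7 (size 1, align 1) → ends 8
flags at 8 (size 1, align 1) → ends 9

8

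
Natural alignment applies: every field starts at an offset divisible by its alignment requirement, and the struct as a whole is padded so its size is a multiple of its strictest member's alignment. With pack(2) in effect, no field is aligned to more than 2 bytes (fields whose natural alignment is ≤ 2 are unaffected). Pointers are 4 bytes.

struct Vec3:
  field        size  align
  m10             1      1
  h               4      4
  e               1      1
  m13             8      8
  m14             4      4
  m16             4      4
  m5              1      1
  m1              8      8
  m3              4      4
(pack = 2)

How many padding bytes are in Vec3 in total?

m10 at 0 (size 1, align 1) → ends 1
pad 1 to align 2 for h
h at 2 (size 4, align 2) → ends 6
e at 6 (size 1, align 1) → ends 7
pad 1 to align 2 for m13
m13 at 8 (size 8, align 2) → ends 16
m14 at 16 (size 4, align 2) → ends 20
m16 at 20 (size 4, align 2) → ends 24
m5 at 24 (size 1, align 1) → ends 25
pad 1 to align 2 for m1
m1 at 26 (size 8, align 2) → ends 34
m3 at 34 (size 4, align 2) → ends 38
total 38 bytes, alignment 2
data bytes 35, size 38 → padding 3

3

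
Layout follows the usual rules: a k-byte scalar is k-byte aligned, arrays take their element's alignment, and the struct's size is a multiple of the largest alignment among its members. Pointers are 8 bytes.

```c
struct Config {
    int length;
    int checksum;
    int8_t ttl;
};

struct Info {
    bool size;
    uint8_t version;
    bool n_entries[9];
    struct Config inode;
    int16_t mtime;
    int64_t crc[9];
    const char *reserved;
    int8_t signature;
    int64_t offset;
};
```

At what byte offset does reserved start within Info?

104

Config: 0..4  length  (4B, 4-aligned); 4..8  checksum  (4B, 4-aligned); 8..9  ttl  (1B, 1-aligned); 9..12  -- tail padding (3B); sizeof = 12, alignof = 4
0..1  size  (1B, 1-aligned)
1..2  version  (1B, 1-aligned)
2..11  n_entries  (9B, 1-aligned)
11..12  -- padding (1B)
12..24  inode  (12B, 4-aligned)
24..26  mtime  (2B, 2-aligned)
26..32  -- padding (6B)
32..104  crc  (72B, 8-aligned)
104..112  reserved  (8B, 8-aligned)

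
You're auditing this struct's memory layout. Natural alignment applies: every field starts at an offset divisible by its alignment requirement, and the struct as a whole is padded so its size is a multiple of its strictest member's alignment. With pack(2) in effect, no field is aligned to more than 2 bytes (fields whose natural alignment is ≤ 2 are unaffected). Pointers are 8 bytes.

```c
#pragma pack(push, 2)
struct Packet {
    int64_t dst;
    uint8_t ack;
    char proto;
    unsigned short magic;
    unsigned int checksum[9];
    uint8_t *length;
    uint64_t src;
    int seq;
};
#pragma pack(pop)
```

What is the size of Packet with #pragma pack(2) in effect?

68

@0: dst [8B, align 2] → 8
@8: ack [1B, align 1] → 9
@9: proto [1B, align 1] → 10
@10: magic [2B, align 2] → 12
@12: checksum [36B, align 2] → 48
@48: length [8B, align 2] → 56
@56: src [8B, align 2] → 64
@64: seq [4B, align 2] → 68
size 68, align 2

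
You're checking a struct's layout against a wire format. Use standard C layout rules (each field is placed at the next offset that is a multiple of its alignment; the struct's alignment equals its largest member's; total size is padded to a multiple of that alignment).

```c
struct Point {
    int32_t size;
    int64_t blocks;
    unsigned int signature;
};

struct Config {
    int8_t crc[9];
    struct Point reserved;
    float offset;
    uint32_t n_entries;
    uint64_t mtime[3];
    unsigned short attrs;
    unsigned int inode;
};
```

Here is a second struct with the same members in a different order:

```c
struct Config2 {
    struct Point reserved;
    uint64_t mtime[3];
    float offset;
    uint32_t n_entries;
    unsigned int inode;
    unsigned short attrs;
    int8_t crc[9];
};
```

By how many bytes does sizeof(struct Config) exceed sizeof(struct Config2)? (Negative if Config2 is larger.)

8

Point: 0..4  size  (4B, 4-aligned); 4..8  -- padding (4B); 8..16  blocks  (8B, 8-aligned); 16..20  signature  (4B, 4-aligned); 20..24  -- tail padding (4B); sizeof = 24, alignof = 8
0..9  crc  (9B, 1-aligned)
9..16  -- padding (7B)
16..40  reserved  (24B, 8-aligned)
40..44  offset  (4B, 4-aligned)
44..48  n_entries  (4B, 4-aligned)
48..72  mtime  (24B, 8-aligned)
72..74  attrs  (2B, 2-aligned)
74..76  -- padding (2B)
76..80  inode  (4B, 4-aligned)
sizeof = 80, alignof = 8
— Config2 —
0..24  reserved  (24B, 8-aligned)
24..48  mtime  (24B, 8-aligned)
48..52  offset  (4B, 4-aligned)
52..56  n_entries  (4B, 4-aligned)
56..60  inode  (4B, 4-aligned)
60..62  attrs  (2B, 2-aligned)
62..71  crc  (9B, 1-aligned)
71..72  -- tail padding (1B)
sizeof = 72, alignof = 8
80 − 72 = 8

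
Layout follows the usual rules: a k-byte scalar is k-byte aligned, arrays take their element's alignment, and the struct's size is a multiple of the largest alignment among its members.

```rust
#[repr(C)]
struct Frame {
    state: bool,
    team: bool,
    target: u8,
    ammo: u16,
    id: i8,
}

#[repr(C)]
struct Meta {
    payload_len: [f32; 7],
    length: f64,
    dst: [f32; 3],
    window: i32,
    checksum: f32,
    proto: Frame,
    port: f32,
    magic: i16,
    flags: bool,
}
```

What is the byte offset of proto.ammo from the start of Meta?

Frame: 0..1  state  (1B, 1-aligned); 1..2  team  (1B, 1-aligned); 2..3  target  (1B, 1-aligned); 3..4  -- padding (1B); 4..6  ammo  (2B, 2-aligned); 6..7  id  (1B, 1-aligned); 7..8  -- tail padding (1B); sizeof = 8, alignof = 2
0..28  payload_len  (28B, 4-aligned)
28..32  -- padding (4B)
32..40  length  (8B, 8-aligned)
40..52  dst  (12B, 4-aligned)
52..56  window  (4B, 4-aligned)
56..60  checksum  (4B, 4-aligned)
60..68  proto  (8B, 2-aligned)
within Frame: ammo at 4
60 + 4 = 64

64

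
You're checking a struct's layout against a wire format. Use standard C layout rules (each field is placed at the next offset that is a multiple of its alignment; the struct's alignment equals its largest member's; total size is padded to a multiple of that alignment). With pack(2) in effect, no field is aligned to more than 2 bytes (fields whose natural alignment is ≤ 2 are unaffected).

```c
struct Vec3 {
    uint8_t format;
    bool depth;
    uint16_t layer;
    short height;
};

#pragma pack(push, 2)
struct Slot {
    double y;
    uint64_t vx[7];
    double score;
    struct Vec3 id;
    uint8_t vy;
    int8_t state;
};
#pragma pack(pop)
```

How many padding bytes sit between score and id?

Vec3: @0: format [1B, align 1] → 1; @1: depth [1B, align 1] → 2; @2: layer [2B, align 2] → 4; @4: height [2B, align 2] → 6; size 6, align 2
@0: y [8B, align 2] → 8
@8: vx [56B, align 2] → 64
@64: score [8B, align 2] → 72
@72: id [6B, align 2] → 78

0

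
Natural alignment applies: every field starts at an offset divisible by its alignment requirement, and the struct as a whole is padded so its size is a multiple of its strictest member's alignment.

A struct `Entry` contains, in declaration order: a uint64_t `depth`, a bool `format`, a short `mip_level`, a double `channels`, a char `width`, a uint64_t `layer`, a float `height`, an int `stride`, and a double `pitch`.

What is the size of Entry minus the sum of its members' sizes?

depth at 0 (size 8, align 8) → ends 8
format at 8 (size 1, align 1) → ends 9
pad 1 to align 2 for mip_level
mip_level at 10 (size 2, align 2) → ends 12
pad 4 to align 8 for channels
channels at 16 (size 8, align 8) → ends 24
width at 24 (size 1, align 1) → ends 25
pad 7 to align 8 for layer
layer at 32 (size 8, align 8) → ends 40
height at 40 (size 4, align 4) → ends 44
stride at 44 (size 4, align 4) → ends 48
pitch at 48 (size 8, align 8) → ends 56
total 56 bytes, alignment 8
data bytes 44, size 56 → padding 12

12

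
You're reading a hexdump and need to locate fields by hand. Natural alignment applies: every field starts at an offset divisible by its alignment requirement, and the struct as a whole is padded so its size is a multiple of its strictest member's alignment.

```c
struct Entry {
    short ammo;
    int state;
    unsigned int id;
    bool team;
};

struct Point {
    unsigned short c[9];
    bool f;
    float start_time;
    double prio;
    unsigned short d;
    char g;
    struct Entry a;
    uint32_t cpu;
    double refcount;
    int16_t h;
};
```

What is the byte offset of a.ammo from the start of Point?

Entry: @0: ammo [2B, align 2] → 2; +2 pad (align 4); @4: state [4B, align 4] → 8; @8: id [4B, align 4] → 12; @12: team [1B, align 1] → 13; +3 tail pad (align 4); size 16, align 4
@0: c [18B, align 2] → 18
@18: f [1B, align 1] → 19
+1 pad (align 4)
@20: start_time [4B, align 4] → 24
@24: prio [8B, align 8] → 32
@32: d [2B, align 2] → 34
@34: g [1B, align 1] → 35
+1 pad (align 4)
@36: a [16B, align 4] → 52
within Entry: ammo at 0
36 + 0 = 36

36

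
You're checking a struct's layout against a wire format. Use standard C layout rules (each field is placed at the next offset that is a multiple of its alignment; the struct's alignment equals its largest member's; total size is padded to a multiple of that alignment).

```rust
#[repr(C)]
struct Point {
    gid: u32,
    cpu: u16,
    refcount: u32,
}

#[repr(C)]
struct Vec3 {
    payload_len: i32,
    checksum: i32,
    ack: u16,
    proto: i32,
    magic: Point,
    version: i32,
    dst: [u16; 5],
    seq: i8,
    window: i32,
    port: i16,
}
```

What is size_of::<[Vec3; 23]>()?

Point: @0: gid [4B, align 4] → 4; @4: cpu [2B, align 2] → 6; +2 pad (align 4); @8: refcount [4B, align 4] → 12; size 12, align 4
@0: payload_len [4B, align 4] → 4
@4: checksum [4B, align 4] → 8
@8: ack [2B, align 2] → 10
+2 pad (align 4)
@12: proto [4B, align 4] → 16
@16: magic [12B, align 4] → 28
@28: version [4B, align 4] → 32
@32: dst [10B, align 2] → 42
@42: seq [1B, align 1] → 43
+1 pad (align 4)
@44: window [4B, align 4] → 48
@48: port [2B, align 2] → 50
+2 tail pad (align 4)
size 52, align 4
array of 23: 23 × 52 = 1196

1196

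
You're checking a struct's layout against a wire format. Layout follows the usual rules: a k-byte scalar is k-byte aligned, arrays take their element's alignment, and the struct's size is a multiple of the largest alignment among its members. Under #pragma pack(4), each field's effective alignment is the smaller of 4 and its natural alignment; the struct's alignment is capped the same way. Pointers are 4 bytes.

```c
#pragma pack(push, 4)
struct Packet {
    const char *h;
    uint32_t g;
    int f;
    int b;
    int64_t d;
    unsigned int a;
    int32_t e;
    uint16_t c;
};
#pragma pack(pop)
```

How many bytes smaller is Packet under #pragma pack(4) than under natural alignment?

4

natural layout:
  @0: h [4B, align 4] → 4
  @4: g [4B, align 4] → 8
  @8: f [4B, align 4] → 12
  @12: b [4B, align 4] → 16
  @16: d [8B, align 8] → 24
  @24: a [4B, align 4] → 28
  @28: e [4B, align 4] → 32
  @32: c [2B, align 2] → 34
  +6 tail pad (align 8)
  size 40, align 8
packed(4) layout:
  @0: h [4B, align 4] → 4
  @4: g [4B, align 4] → 8
  @8: f [4B, align 4] → 12
  @12: b [4B, align 4] → 16
  @16: d [8B, align 4] → 24
  @24: a [4B, align 4] → 28
  @28: e [4B, align 4] → 32
  @32: c [2B, align 2] → 34
  +2 tail pad (align 4)
  size 36, align 4
40 − 36 = 4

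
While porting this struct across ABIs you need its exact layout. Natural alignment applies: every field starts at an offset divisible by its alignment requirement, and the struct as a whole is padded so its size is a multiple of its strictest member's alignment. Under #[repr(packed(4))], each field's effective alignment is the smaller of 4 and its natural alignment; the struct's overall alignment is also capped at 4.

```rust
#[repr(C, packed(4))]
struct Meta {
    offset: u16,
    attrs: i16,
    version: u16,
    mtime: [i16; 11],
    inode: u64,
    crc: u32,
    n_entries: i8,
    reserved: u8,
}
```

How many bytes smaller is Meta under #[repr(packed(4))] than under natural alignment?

4

natural layout:
  0..2  offset  (2B, 2-aligned)
  2..4  attrs  (2B, 2-aligned)
  4..6  version  (2B, 2-aligned)
  6..28  mtime  (22B, 2-aligned)
  28..32  -- padding (4B)
  32..40  inode  (8B, 8-aligned)
  40..44  crc  (4B, 4-aligned)
  44..45  n_entries  (1B, 1-aligned)
  45..46  reserved  (1B, 1-aligned)
  46..48  -- tail padding (2B)
  sizeof = 48, alignof = 8
packed(4) layout:
  0..2  offset  (2B, 2-aligned)
  2..4  attrs  (2B, 2-aligned)
  4..6  version  (2B, 2-aligned)
  6..28  mtime  (22B, 2-aligned)
  28..36  inode  (8B, 4-aligned)
  36..40  crc  (4B, 4-aligned)
  40..41  n_entries  (1B, 1-aligned)
  41..42  reserved  (1B, 1-aligned)
  42..44  -- tail padding (2B)
  sizeof = 44, alignof = 4
48 − 44 = 4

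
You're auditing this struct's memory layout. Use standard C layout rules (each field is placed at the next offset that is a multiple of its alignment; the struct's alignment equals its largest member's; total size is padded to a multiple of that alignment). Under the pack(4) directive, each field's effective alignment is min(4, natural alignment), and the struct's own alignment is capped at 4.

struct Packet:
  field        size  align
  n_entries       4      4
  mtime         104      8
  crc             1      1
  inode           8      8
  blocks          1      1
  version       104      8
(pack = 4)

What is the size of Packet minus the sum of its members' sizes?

0..4  n_entries  (4B, 4-aligned)
4..108  mtime  (104B, 4-aligned)
108..109  crc  (1B, 1-aligned)
109..112  -- padding (3B)
112..120  inode  (8B, 4-aligned)
120..121  blocks  (1B, 1-aligned)
121..124  -- padding (3B)
124..228  version  (104B, 4-aligned)
sizeof = 228, alignof = 4
data bytes 222, size 228 → padding 6

6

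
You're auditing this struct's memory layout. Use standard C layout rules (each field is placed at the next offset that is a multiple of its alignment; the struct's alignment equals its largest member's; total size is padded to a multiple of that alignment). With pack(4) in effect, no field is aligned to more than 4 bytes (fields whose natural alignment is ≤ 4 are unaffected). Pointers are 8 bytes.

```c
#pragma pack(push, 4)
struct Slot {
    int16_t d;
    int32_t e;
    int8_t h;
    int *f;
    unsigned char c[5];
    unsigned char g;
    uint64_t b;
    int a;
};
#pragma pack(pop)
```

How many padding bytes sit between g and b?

0..2  d  (2B, 2-aligned)
2..4  -- padding (2B)
4..8  e  (4B, 4-aligned)
8..9  h  (1B, 1-aligned)
9..12  -- padding (3B)
12..20  f  (8B, 4-aligned)
20..25  c  (5B, 1-aligned)
25..26  g  (1B, 1-aligned)
26..28  -- padding (2B)
28..36  b  (8B, 4-aligned)

2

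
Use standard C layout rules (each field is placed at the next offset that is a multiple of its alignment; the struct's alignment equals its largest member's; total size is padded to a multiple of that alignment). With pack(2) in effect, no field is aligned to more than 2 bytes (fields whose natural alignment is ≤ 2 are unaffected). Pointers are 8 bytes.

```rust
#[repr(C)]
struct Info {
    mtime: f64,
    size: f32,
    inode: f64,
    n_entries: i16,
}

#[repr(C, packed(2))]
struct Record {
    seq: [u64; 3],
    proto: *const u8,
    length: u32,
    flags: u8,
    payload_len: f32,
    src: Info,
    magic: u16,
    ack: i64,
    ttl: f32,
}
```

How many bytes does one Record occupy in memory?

Info: mtime at 0 (size 8, align 8) → ends 8; size at 8 (size 4, align 4) → ends 12; pad 4 to align 8 for inode; inode at 16 (size 8, align 8) → ends 24; n_entries at 24 (size 2, align 2) → ends 26; tail pad 6 to reach multiple of 8; total 32 bytes, alignment 8
seq at 0 (size 24, align 2) → ends 24
proto at 24 (size 8, align 2) → ends 32
length at 32 (size 4, align 2) → ends 36
flags at 36 (size 1, align 1) → ends 37
pad 1 to align 2 for payload_len
payload_len at 38 (size 4, align 2) → ends 42
src at 42 (size 32, align 2) → ends 74
magic at 74 (size 2, align 2) → ends 76
ack at 76 (size 8, align 2) → ends 84
ttl at 84 (size 4, align 2) → ends 88
total 88 bytes, alignment 2

88 bytes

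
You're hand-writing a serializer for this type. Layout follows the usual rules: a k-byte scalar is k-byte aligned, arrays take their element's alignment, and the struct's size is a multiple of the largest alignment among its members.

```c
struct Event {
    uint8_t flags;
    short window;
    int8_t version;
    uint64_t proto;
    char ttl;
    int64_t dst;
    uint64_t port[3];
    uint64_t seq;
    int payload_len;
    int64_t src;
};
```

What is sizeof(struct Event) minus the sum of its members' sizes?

0..1  flags  (1B, 1-aligned)
1..2  -- padding (1B)
2..4  window  (2B, 2-aligned)
4..5  version  (1B, 1-aligned)
5..8  -- padding (3B)
8..16  proto  (8B, 8-aligned)
16..17  ttl  (1B, 1-aligned)
17..24  -- padding (7B)
24..32  dst  (8B, 8-aligned)
32..56  port  (24B, 8-aligned)
56..64  seq  (8B, 8-aligned)
64..68  payload_len  (4B, 4-aligned)
68..72  -- padding (4B)
72..80  src  (8B, 8-aligned)
sizeof = 80, alignof = 8
data bytes 65, size 80 → padding 15

15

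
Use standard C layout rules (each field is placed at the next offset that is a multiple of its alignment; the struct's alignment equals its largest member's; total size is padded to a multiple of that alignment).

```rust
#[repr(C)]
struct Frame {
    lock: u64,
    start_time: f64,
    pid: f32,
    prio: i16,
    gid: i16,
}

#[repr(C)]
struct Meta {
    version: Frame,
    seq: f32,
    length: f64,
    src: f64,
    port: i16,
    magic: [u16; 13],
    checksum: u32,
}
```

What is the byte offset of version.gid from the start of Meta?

22

Frame: 0..8  lock  (8B, 8-aligned); 8..16  start_time  (8B, 8-aligned); 16..20  pid  (4B, 4-aligned); 20..22  prio  (2B, 2-aligned); 22..24  gid  (2B, 2-aligned); sizeof = 24, alignof = 8
0..24  version  (24B, 8-aligned)
within Frame: gid at 22
0 + 22 = 22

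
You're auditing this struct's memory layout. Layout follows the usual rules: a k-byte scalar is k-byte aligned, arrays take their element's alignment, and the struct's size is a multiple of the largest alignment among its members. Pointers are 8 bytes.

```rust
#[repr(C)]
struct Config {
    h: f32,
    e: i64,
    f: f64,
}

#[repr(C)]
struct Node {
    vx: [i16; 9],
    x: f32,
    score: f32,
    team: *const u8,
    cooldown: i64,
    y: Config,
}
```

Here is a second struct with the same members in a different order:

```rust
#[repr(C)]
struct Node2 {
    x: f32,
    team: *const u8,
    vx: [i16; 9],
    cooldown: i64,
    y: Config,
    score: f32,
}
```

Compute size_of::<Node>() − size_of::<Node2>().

-8

Config: 0..4  h  (4B, 4-aligned); 4..8  -- padding (4B); 8..16  e  (8B, 8-aligned); 16..24  f  (8B, 8-aligned); sizeof = 24, alignof = 8
0..18  vx  (18B, 2-aligned)
18..20  -- padding (2B)
20..24  x  (4B, 4-aligned)
24..28  score  (4B, 4-aligned)
28..32  -- padding (4B)
32..40  team  (8B, 8-aligned)
40..48  cooldown  (8B, 8-aligned)
48..72  y  (24B, 8-aligned)
sizeof = 72, alignof = 8
— Node2 —
0..4  x  (4B, 4-aligned)
4..8  -- padding (4B)
8..16  team  (8B, 8-aligned)
16..34  vx  (18B, 2-aligned)
34..40  -- padding (6B)
40..48  cooldown  (8B, 8-aligned)
48..72  y  (24B, 8-aligned)
72..76  score  (4B, 4-aligned)
76..80  -- tail padding (4B)
sizeof = 80, alignof = 8
72 − 80 = -8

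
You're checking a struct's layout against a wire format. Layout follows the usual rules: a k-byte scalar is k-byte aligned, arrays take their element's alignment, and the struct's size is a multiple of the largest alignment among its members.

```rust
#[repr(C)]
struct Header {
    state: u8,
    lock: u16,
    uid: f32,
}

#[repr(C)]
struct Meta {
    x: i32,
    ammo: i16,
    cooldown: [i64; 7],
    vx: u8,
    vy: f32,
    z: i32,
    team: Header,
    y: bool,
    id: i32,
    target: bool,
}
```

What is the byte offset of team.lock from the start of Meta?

78

Header: @0: state [1B, align 1] → 1; +1 pad (align 2); @2: lock [2B, align 2] → 4; @4: uid [4B, align 4] → 8; size 8, align 4
@0: x [4B, align 4] → 4
@4: ammo [2B, align 2] → 6
+2 pad (align 8)
@8: cooldown [56B, align 8] → 64
@64: vx [1B, align 1] → 65
+3 pad (align 4)
@68: vy [4B, align 4] → 72
@72: z [4B, align 4] → 76
@76: team [8B, align 4] → 84
within Header: lock at 2
76 + 2 = 78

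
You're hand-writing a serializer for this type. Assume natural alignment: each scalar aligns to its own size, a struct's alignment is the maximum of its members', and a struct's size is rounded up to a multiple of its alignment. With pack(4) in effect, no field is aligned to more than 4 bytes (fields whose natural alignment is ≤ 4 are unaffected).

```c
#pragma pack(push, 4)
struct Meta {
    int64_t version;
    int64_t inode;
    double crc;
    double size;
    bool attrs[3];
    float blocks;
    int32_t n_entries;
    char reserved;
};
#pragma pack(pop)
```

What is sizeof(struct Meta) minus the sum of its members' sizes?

@0: version [8B, align 4] → 8
@8: inode [8B, align 4] → 16
@16: crc [8B, align 4] → 24
@24: size [8B, align 4] → 32
@32: attrs [3B, align 1] → 35
+1 pad (align 4)
@36: blocks [4B, align 4] → 40
@40: n_entries [4B, align 4] → 44
@44: reserved [1B, align 1] → 45
+3 tail pad (align 4)
size 48, align 4
data bytes 44, size 48 → padding 4

4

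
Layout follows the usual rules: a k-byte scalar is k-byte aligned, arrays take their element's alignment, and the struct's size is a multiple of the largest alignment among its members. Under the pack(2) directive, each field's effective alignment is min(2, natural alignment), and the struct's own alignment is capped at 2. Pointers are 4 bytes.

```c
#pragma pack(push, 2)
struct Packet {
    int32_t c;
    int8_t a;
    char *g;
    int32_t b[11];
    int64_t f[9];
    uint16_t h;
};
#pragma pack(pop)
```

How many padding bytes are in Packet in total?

1

@0: c [4B, align 2] → 4
@4: a [1B, align 1] → 5
+1 pad (align 2)
@6: g [4B, align 2] → 10
@10: b [44B, align 2] → 54
@54: f [72B, align 2] → 126
@126: h [2B, align 2] → 128
size 128, align 2
data bytes 127, size 128 → padding 1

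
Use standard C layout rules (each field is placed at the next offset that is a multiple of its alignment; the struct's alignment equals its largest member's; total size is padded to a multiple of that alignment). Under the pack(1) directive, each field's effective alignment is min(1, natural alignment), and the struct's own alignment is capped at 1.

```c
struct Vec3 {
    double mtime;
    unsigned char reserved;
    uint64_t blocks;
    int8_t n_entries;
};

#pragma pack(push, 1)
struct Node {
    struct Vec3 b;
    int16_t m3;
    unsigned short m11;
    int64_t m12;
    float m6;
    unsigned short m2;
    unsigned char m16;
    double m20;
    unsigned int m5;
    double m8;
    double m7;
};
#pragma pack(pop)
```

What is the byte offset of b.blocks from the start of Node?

16

Vec3: @0: mtime [8B, align 8] → 8; @8: reserved [1B, align 1] → 9; +7 pad (align 8); @16: blocks [8B, align 8] → 24; @24: n_entries [1B, align 1] → 25; +7 tail pad (align 8); size 32, align 8
@0: b [32B, align 1] → 32
within Vec3: blocks at 16
0 + 16 = 16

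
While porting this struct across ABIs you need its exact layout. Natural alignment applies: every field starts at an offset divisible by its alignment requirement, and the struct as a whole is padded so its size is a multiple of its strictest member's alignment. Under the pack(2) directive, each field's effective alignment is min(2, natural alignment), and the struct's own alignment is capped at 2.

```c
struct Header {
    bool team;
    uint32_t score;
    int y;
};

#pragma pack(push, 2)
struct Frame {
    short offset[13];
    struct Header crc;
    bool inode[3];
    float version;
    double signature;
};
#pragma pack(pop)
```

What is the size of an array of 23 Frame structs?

1242

Header: @0: team [1B, align 1] → 1; +3 pad (align 4); @4: score [4B, align 4] → 8; @8: y [4B, align 4] → 12; size 12, align 4
@0: offset [26B, align 2] → 26
@26: crc [12B, align 2] → 38
@38: inode [3B, align 1] → 41
+1 pad (align 2)
@42: version [4B, align 2] → 46
@46: signature [8B, align 2] → 54
size 54, align 2
array of 23: 23 × 54 = 1242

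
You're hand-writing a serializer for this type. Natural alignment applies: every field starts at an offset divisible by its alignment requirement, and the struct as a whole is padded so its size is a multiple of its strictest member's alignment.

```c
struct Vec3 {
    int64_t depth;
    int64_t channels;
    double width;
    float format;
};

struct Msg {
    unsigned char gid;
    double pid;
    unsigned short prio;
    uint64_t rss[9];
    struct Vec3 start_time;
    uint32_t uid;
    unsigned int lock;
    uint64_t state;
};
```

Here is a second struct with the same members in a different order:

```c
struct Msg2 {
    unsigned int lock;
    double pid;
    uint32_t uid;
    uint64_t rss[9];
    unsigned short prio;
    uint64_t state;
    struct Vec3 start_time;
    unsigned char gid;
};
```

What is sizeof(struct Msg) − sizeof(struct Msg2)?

Vec3: @0: depth [8B, align 8] → 8; @8: channels [8B, align 8] → 16; @16: width [8B, align 8] → 24; @24: format [4B, align 4] → 28; +4 tail pad (align 8); size 32, align 8
@0: gid [1B, align 1] → 1
+7 pad (align 8)
@8: pid [8B, align 8] → 16
@16: prio [2B, align 2] → 18
+6 pad (align 8)
@24: rss [72B, align 8] → 96
@96: start_time [32B, align 8] → 128
@128: uid [4B, align 4] → 132
@132: lock [4B, align 4] → 136
@136: state [8B, align 8] → 144
size 144, align 8
— Msg2 —
@0: lock [4B, align 4] → 4
+4 pad (align 8)
@8: pid [8B, align 8] → 16
@16: uid [4B, align 4] → 20
+4 pad (align 8)
@24: rss [72B, align 8] → 96
@96: prio [2B, align 2] → 98
+6 pad (align 8)
@104: state [8B, align 8] → 112
@112: start_time [32B, align 8] → 144
@144: gid [1B, align 1] → 145
+7 tail pad (align 8)
size 152, align 8
144 − 152 = -8

-8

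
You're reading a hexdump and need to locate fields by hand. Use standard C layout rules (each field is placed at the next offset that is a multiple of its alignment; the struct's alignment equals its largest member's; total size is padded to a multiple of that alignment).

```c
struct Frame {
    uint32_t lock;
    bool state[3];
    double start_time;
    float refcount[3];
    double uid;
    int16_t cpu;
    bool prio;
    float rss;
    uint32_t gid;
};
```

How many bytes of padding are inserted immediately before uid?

4

lock at 0 (size 4, align 4) → ends 4
state at 4 (size 3, align 1) → ends 7
pad 1 to align 8 for start_time
start_time at 8 (size 8, align 8) → ends 16
refcount at 16 (size 12, align 4) → ends 28
pad 4 to align 8 for uid
uid at 32 (size 8, align 8) → ends 40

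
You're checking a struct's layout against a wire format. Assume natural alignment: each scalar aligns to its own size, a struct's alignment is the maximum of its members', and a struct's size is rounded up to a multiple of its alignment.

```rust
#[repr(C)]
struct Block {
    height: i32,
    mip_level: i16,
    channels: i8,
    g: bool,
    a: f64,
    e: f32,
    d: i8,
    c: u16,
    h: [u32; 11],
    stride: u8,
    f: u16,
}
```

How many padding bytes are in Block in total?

height at 0 (size 4, align 4) → ends 4
mip_level at 4 (size 2, align 2) → ends 6
channels at 6 (size 1, align 1) → ends 7
g at 7 (size 1, align 1) → ends 8
a at 8 (size 8, align 8) → ends 16
e at 16 (size 4, align 4) → ends 20
d at 20 (size 1, align 1) → ends 21
pad 1 to align 2 for c
c at 22 (size 2, align 2) → ends 24
h at 24 (size 44, align 4) → ends 68
stride at 68 (size 1, align 1) → ends 69
pad 1 to align 2 for f
f at 70 (size 2, align 2) → ends 72
total 72 bytes, alignment 8
data bytes 70, size 72 → padding 2

2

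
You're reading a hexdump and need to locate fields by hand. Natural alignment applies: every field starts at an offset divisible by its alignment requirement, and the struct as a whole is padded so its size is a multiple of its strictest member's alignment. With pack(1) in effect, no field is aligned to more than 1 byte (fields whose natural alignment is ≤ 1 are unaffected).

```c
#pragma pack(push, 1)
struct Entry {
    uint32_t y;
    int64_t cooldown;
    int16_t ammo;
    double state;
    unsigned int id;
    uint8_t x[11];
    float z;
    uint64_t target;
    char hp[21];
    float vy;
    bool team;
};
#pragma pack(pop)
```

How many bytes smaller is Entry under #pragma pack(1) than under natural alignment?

21

natural layout:
  @0: y [4B, align 4] → 4
  +4 pad (align 8)
  @8: cooldown [8B, align 8] → 16
  @16: ammo [2B, align 2] → 18
  +6 pad (align 8)
  @24: state [8B, align 8] → 32
  @32: id [4B, align 4] → 36
  @36: x [11B, align 1] → 47
  +1 pad (align 4)
  @48: z [4B, align 4] → 52
  +4 pad (align 8)
  @56: target [8B, align 8] → 64
  @64: hp [21B, align 1] → 85
  +3 pad (align 4)
  @88: vy [4B, align 4] → 92
  @92: team [1B, align 1] → 93
  +3 tail pad (align 8)
  size 96, align 8
packed(1) layout:
  @0: y [4B, align 1] → 4
  @4: cooldown [8B, align 1] → 12
  @12: ammo [2B, align 1] → 14
  @14: state [8B, align 1] → 22
  @22: id [4B, align 1] → 26
  @26: x [11B, align 1] → 37
  @37: z [4B, align 1] → 41
  @41: target [8B, align 1] → 49
  @49: hp [21B, align 1] → 70
  @70: vy [4B, align 1] → 74
  @74: team [1B, align 1] → 75
  size 75, align 1
96 − 75 = 21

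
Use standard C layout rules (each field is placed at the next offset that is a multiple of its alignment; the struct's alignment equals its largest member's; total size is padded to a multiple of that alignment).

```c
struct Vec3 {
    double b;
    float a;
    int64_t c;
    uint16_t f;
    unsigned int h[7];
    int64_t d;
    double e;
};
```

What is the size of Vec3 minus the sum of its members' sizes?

b at 0 (size 8, align 8) → ends 8
a at 8 (size 4, align 4) → ends 12
pad 4 to align 8 for c
c at 16 (size 8, align 8) → ends 24
f at 24 (size 2, align 2) → ends 26
pad 2 to align 4 for h
h at 28 (size 28, align 4) → ends 56
d at 56 (size 8, align 8) → ends 64
e at 64 (size 8, align 8) → ends 72
total 72 bytes, alignment 8
data bytes 66, size 72 → padding 6

6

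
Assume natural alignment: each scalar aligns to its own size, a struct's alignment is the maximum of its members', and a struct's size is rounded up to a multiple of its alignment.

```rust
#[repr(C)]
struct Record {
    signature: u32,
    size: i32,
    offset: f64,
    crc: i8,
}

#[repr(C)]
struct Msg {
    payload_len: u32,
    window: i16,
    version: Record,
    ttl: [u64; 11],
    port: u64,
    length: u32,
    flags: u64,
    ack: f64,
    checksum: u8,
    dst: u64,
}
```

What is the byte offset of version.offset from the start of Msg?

Record: 0..4  signature  (4B, 4-aligned); 4..8  size  (4B, 4-aligned); 8..16  offset  (8B, 8-aligned); 16..17  crc  (1B, 1-aligned); 17..24  -- tail padding (7B); sizeof = 24, alignof = 8
0..4  payload_len  (4B, 4-aligned)
4..6  window  (2B, 2-aligned)
6..8  -- padding (2B)
8..32  version  (24B, 8-aligned)
within Record: offset at 8
8 + 8 = 16

16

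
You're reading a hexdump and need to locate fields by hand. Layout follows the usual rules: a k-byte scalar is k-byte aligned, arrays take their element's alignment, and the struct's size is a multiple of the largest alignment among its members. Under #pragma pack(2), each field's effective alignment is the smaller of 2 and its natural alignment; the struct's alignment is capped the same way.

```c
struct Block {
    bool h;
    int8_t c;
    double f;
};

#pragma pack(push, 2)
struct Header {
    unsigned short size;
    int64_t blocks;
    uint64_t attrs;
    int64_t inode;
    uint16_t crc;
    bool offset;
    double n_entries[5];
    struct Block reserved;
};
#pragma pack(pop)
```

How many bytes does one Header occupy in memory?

86 bytes

Block: @0: h [1B, align 1] → 1; @1: c [1B, align 1] → 2; +6 pad (align 8); @8: f [8B, align 8] → 16; size 16, align 8
@0: size [2B, align 2] → 2
@2: blocks [8B, align 2] → 10
@10: attrs [8B, align 2] → 18
@18: inode [8B, align 2] → 26
@26: crc [2B, align 2] → 28
@28: offset [1B, align 1] → 29
+1 pad (align 2)
@30: n_entries [40B, align 2] → 70
@70: reserved [16B, align 2] → 86
size 86, align 2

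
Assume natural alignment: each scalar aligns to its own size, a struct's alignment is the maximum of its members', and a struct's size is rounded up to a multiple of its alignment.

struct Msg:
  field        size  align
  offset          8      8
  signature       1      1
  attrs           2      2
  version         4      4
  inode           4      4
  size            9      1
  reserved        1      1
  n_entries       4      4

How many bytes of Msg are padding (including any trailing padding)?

@0: offset [8B, align 8] → 8
@8: signature [1B, align 1] → 9
+1 pad (align 2)
@10: attrs [2B, align 2] → 12
@12: version [4B, align 4] → 16
@16: inode [4B, align 4] → 20
@20: size [9B, align 1] → 29
@29: reserved [1B, align 1] → 30
+2 pad (align 4)
@32: n_entries [4B, align 4] → 36
+4 tail pad (align 8)
size 40, align 8
data bytes 33, size 40 → padding 7

7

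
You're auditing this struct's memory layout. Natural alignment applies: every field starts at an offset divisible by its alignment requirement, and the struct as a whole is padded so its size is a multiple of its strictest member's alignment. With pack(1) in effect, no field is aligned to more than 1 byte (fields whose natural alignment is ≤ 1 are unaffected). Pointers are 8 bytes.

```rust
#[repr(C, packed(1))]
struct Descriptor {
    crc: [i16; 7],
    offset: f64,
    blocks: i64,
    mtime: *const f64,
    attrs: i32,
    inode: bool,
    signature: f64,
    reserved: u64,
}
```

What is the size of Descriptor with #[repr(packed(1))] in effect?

@0: crc [14B, align 1] → 14
@14: offset [8B, align 1] → 22
@22: blocks [8B, align 1] → 30
@30: mtime [8B, align 1] → 38
@38: attrs [4B, align 1] → 42
@42: inode [1B, align 1] → 43
@43: signature [8B, align 1] → 51
@51: reserved [8B, align 1] → 59
size 59, align 1

59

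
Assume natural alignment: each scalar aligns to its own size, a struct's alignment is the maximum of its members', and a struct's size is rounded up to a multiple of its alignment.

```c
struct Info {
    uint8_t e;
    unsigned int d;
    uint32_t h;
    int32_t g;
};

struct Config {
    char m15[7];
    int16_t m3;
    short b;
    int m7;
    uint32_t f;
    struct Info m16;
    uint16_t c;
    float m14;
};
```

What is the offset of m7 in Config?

12

Info: e at 0 (size 1, align 1) → ends 1; pad 3 to align 4 for d; d at 4 (size 4, align 4) → ends 8; h at 8 (size 4, align 4) → ends 12; g at 12 (size 4, align 4) → ends 16; total 16 bytes, alignment 4
m15 at 0 (size 7, align 1) → ends 7
pad 1 to align 2 for m3
m3 at 8 (size 2, align 2) → ends 10
b at 10 (size 2, align 2) → ends 12
m7 at 12 (size 4, align 4) → ends 16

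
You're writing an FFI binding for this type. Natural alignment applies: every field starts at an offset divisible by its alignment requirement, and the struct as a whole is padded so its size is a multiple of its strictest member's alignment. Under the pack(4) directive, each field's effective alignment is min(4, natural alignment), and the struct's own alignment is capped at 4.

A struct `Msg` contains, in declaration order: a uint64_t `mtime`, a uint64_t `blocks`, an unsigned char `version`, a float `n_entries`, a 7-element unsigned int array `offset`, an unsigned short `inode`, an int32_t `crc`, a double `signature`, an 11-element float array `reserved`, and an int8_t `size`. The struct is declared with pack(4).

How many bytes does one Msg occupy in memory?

@0: mtime [8B, align 4] → 8
@8: blocks [8B, align 4] → 16
@16: version [1B, align 1] → 17
+3 pad (align 4)
@20: n_entries [4B, align 4] → 24
@24: offset [28B, align 4] → 52
@52: inode [2B, align 2] → 54
+2 pad (align 4)
@56: crc [4B, align 4] → 60
@60: signature [8B, align 4] → 68
@68: reserved [44B, align 4] → 112
@112: size [1B, align 1] → 113
+3 tail pad (align 4)
size 116, align 4

116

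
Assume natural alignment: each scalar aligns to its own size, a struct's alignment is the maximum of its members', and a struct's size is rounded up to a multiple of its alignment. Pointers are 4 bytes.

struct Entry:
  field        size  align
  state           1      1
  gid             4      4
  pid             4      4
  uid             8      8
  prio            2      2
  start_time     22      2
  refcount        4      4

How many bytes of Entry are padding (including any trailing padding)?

0..1  state  (1B, 1-aligned)
1..4  -- padding (3B)
4..8  gid  (4B, 4-aligned)
8..12  pid  (4B, 4-aligned)
12..16  -- padding (4B)
16..24  uid  (8B, 8-aligned)
24..26  prio  (2B, 2-aligned)
26..48  start_time  (22B, 2-aligned)
48..52  refcount  (4B, 4-aligned)
52..56  -- tail padding (4B)
sizeof = 56, alignof = 8
data bytes 45, size 56 → padding 11

11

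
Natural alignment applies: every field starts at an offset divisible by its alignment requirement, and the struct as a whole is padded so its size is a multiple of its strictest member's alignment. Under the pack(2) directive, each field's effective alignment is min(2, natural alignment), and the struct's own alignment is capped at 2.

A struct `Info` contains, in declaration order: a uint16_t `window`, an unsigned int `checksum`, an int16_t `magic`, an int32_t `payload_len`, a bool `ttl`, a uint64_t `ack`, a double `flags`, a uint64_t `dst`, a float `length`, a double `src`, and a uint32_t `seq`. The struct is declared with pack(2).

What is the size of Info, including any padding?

0..2  window  (2B, 2-aligned)
2..6  checksum  (4B, 2-aligned)
6..8  magic  (2B, 2-aligned)
8..12  payload_len  (4B, 2-aligned)
12..13  ttl  (1B, 1-aligned)
13..14  -- padding (1B)
14..22  ack  (8B, 2-aligned)
22..30  flags  (8B, 2-aligned)
30..38  dst  (8B, 2-aligned)
38..42  length  (4B, 2-aligned)
42..50  src  (8B, 2-aligned)
50..54  seq  (4B, 2-aligned)
sizeof = 54, alignof = 2

54 bytes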